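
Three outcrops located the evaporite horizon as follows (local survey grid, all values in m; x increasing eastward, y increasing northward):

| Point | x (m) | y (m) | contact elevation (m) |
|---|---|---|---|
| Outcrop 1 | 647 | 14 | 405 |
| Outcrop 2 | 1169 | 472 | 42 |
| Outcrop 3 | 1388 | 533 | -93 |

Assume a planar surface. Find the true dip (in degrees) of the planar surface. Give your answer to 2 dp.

Two edge vectors: Outcrop 1→Outcrop 2 = (522, 458, -363), Outcrop 1→Outcrop 3 = (741, 519, -498).
Normal n = (Outcrop 1→Outcrop 2) × (Outcrop 1→Outcrop 3) = (-39687, -9027, -68460).
So ∂z/∂x = −n_x/n_z = −0.57971 and ∂z/∂y = −n_y/n_z = −0.13186.
Gradient magnitude |∇z| = √(a² + b²) = √(0.33606 + 0.01739) = 0.59452.
True dip = arctan(0.59452) = 30.73°, dipping toward ENE (azimuth ≈ 077°).

30.73°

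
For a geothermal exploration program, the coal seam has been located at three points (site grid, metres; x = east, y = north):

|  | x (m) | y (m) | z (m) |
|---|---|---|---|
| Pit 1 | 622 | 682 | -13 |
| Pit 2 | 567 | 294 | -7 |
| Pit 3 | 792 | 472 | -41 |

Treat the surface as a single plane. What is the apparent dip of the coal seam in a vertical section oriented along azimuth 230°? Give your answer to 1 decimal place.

Let the plane be z = a·x + b·y + c.
Pit 2−Pit 1: −55a − 388b = 6;  Pit 3−Pit 1: 170a − 210b = −28.
Solving gives a = −0.15642, b = 0.00671.
Unit vector along 230° is (sin 230°, cos 230°) = (-0.7660, -0.6428).
Slope in that direction = a·(-0.7660) + b·(-0.6428) = 0.11551.
Apparent dip = arctan|0.11551| = 6.6° (true dip is 8.9°, so apparent ≤ true as expected).

6.6°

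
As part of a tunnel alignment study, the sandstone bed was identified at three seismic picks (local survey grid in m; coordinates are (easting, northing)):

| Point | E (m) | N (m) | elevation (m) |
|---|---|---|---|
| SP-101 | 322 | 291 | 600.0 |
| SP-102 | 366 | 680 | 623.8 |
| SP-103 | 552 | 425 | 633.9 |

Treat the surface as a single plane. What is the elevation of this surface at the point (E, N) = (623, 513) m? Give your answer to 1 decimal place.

646.6 m

Two edge vectors: SP-101→SP-102 = (44, 389, 23.8), SP-101→SP-103 = (230, 134, 33.9).
Normal n = (SP-101→SP-102) × (SP-101→SP-103) = (9997.9, 3982.4, -83574).
So ∂z/∂E = −n_x/n_z = 0.11963 and ∂z/∂N = −n_y/n_z = 0.04765.
Intercept c from SP-101: 600 − 38.52 − 13.87 = 547.61.
At (623, 513): z = 74.5 + 24.4 + 547.61 = 646.6 m.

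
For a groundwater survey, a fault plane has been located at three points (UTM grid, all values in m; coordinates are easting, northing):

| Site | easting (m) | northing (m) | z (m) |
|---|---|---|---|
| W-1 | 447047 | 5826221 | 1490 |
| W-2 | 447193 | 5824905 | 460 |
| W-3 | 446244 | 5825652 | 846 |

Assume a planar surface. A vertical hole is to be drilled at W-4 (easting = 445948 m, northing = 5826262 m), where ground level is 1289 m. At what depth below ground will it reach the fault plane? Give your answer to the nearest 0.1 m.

Let the plane be z = a·easting + b·northing + c.
W-2−W-1: 146a − 1316b = −1030;  W-3−W-1: −803a − 569b = −644.
Solving gives a = 0.229363883, b = 0.808120917.
Then c = 1490 − a·447047 − b·5826221 = −4809337.49.
At (445948, 5826262): z_contact = 102284.36 + 4708324.19 − 4809337.49 = 1271.06 m.
Depth below ground = 1289 − 1271.06 = 17.9 m.

17.9 m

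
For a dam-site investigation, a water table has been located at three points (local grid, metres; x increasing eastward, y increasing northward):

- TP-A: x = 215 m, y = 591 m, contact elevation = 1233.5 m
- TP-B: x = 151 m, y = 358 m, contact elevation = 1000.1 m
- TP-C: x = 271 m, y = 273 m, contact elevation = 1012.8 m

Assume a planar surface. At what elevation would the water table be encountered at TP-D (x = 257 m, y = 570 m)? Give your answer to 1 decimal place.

1245.1 m

Let the plane be z = a·x + b·y + c.
TP-B−TP-A: −64a − 233b = −233.4;  TP-C−TP-A: 56a − 318b = −220.7.
Solving gives a = 0.68258, b = 0.81423.
Then c = 1233.5 − a·215 − b·591 = 605.54.
At (257, 570): z = 175.4 + 464.1 + 605.54 = 1245.1 m.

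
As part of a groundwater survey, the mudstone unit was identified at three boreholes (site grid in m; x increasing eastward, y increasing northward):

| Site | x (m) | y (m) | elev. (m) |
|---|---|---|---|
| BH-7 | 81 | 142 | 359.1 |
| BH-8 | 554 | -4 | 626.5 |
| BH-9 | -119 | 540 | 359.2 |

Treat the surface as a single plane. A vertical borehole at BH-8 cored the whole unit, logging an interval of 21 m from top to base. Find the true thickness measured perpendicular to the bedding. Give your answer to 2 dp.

Let the plane be z = a·x + b·y + c.
BH-8−BH-7: 473a − 146b = 267.4;  BH-9−BH-7: −200a + 398b = 0.1.
Solving gives a = 0.66921, b = 0.33654.
|∇z| = √(a²+b²) = 0.74906, so dip δ = arctan(0.74906) = 36.84°.
True thickness = vertical thickness × cos δ = 21 × cos 36.84° = 16.81 m.

16.81 m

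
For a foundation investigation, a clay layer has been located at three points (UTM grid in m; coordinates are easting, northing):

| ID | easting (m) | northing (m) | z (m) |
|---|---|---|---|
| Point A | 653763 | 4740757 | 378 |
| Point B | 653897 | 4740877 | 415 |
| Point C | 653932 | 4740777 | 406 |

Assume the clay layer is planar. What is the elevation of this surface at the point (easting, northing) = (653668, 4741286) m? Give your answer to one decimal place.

439.0 m

Let the plane be z = a·easting + b·northing + c.
Point B−Point A: 134a + 120b = 37;  Point C−Point A: 169a + 20b = 28.
Solving gives a = 0.148863636, b = 0.142102273.
Then c = 378 − a·653763 − b·4740757 = −770615.88.
At (653668, 4741286): z = 97307.4 + 673747.5 − 770615.88 = 439.0 m.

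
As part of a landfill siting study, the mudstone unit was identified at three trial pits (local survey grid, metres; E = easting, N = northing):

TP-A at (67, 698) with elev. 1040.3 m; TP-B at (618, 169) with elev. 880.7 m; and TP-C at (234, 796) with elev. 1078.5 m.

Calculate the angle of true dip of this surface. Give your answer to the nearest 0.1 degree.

Two edge vectors: TP-A→TP-B = (551, -529, -159.6), TP-A→TP-C = (167, 98, 38.2).
Normal n = (TP-A→TP-B) × (TP-A→TP-C) = (-4567, -47701.4, 142341).
So ∂z/∂E = −n_x/n_z = 0.03208 and ∂z/∂N = −n_y/n_z = 0.33512.
Gradient magnitude |∇z| = √(a² + b²) = √(0.00103 + 0.11231) = 0.33665.
True dip = arctan(0.33665) = 18.6°, dipping toward S (azimuth ≈ 185°).

18.6°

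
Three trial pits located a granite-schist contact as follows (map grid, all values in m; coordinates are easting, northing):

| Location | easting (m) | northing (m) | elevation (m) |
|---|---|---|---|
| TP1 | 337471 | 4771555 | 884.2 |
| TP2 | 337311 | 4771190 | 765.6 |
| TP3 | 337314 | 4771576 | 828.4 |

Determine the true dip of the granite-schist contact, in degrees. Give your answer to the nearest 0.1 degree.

Two edge vectors: TP1→TP2 = (-160, -365, -118.6), TP1→TP3 = (-157, 21, -55.8).
Normal n = (TP1→TP2) × (TP1→TP3) = (22857.6, 9692.2, -60665).
So ∂z/∂easting = −n_x/n_z = 0.37678 and ∂z/∂northing = −n_y/n_z = 0.15977.
Gradient magnitude |∇z| = √(a² + b²) = √(0.14197 + 0.02553) = 0.40926.
True dip = arctan(0.40926) = 22.3°, dipping toward WSW (azimuth ≈ 247°).

22.3°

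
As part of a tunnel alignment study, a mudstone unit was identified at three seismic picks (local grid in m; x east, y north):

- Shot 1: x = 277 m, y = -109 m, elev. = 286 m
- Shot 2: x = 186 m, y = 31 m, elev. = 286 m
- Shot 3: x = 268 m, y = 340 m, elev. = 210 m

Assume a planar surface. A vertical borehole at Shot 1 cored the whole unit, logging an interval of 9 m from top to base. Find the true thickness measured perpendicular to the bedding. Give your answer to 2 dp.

Two edge vectors: Shot 1→Shot 2 = (-91, 140, 0), Shot 1→Shot 3 = (-9, 449, -76).
Normal n = (Shot 1→Shot 2) × (Shot 1→Shot 3) = (-10640, -6916, -39599).
So ∂z/∂x = −n_x/n_z = −0.26869 and ∂z/∂y = −n_y/n_z = −0.17465.
|∇z| = √(a²+b²) = 0.32047, so dip δ = arctan(0.32047) = 17.77°.
True thickness = vertical thickness × cos δ = 9 × cos 17.77° = 8.57 m.

8.57 m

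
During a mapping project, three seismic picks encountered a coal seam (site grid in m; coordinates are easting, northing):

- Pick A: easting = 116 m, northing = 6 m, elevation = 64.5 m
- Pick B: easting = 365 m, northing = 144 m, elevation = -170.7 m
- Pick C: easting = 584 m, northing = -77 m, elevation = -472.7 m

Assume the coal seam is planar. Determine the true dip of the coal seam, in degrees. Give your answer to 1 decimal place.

Let the plane be z = a·easting + b·northing + c.
Pick B−Pick A: 249a + 138b = −235.2;  Pick C−Pick A: 468a − 83b = −537.2.
Solving gives a = −1.09858, b = 0.27788.
Gradient magnitude |∇z| = √(a² + b²) = √(1.20688 + 0.07722) = 1.13318.
True dip = arctan(1.13318) = 48.6°, dipping toward ESE (azimuth ≈ 104°).

48.6°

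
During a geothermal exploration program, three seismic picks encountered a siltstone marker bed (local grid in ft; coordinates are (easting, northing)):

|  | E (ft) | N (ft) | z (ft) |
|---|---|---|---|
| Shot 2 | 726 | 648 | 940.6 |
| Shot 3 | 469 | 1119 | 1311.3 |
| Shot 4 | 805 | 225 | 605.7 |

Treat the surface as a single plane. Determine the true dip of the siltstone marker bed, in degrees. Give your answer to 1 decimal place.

38.5°

Two edge vectors: Shot 2→Shot 3 = (-257, 471, 370.7), Shot 2→Shot 4 = (79, -423, -334.9).
Normal n = (Shot 2→Shot 3) × (Shot 2→Shot 4) = (-931.8, -56784, 71502).
So ∂z/∂E = −n_x/n_z = 0.01303 and ∂z/∂N = −n_y/n_z = 0.79416.
Gradient magnitude |∇z| = √(a² + b²) = √(0.00017 + 0.63069) = 0.79427.
True dip = arctan(0.79427) = 38.5°, dipping toward S (azimuth ≈ 181°).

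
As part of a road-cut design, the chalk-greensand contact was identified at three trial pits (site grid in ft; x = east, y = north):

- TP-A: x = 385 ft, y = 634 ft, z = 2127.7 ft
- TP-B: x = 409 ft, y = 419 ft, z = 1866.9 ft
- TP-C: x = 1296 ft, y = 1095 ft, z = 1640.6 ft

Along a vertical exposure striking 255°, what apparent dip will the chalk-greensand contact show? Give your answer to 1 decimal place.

Two edge vectors: TP-A→TP-B = (24, -215, -260.8), TP-A→TP-C = (911, 461, -487.1).
Normal n = (TP-A→TP-B) × (TP-A→TP-C) = (224955.3, -225898.4, 206929).
So ∂z/∂x = −n_x/n_z = −1.08711 and ∂z/∂y = −n_y/n_z = 1.09167.
Unit vector along 255° is (sin 255°, cos 255°) = (-0.9659, -0.2588).
Slope in that direction = a·(-0.9659) + b·(-0.2588) = 0.76753.
Apparent dip = arctan|0.76753| = 37.5° (true dip is 57.0°, so apparent ≤ true as expected).

37.5°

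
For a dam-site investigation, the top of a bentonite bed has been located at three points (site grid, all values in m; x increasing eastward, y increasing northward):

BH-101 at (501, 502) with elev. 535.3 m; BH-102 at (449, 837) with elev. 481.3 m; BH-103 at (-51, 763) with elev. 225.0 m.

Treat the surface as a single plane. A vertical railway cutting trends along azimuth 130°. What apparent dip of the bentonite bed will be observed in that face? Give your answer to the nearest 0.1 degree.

24.4°

Two edge vectors: BH-101→BH-102 = (-52, 335, -54), BH-101→BH-103 = (-552, 261, -310.3).
Normal n = (BH-101→BH-102) × (BH-101→BH-103) = (-89856.5, 13672.4, 171348).
So ∂z/∂x = −n_x/n_z = 0.52441 and ∂z/∂y = −n_y/n_z = −0.07979.
Unit vector along 130° is (sin 130°, cos 130°) = (0.7660, -0.6428).
Slope in that direction = a·(0.7660) + b·(-0.6428) = 0.45301.
Apparent dip = arctan|0.45301| = 24.4° (true dip is 27.9°, so apparent ≤ true as expected).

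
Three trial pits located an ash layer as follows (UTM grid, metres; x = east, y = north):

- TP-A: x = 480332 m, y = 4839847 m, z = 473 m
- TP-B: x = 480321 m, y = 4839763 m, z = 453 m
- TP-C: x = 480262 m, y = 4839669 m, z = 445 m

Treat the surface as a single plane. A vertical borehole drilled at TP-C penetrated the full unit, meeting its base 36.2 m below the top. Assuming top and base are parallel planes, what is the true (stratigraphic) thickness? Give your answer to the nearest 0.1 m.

33.4 m

Two edge vectors: TP-A→TP-B = (-11, -84, -20), TP-A→TP-C = (-70, -178, -28).
Normal n = (TP-A→TP-B) × (TP-A→TP-C) = (-1208, 1092, -3922).
So ∂z/∂x = −n_x/n_z = −0.30801 and ∂z/∂y = −n_y/n_z = 0.27843.
|∇z| = √(a²+b²) = 0.41520, so dip δ = arctan(0.41520) = 22.55°.
True thickness = vertical thickness × cos δ = 36.2 × cos 22.55° = 33.4 m.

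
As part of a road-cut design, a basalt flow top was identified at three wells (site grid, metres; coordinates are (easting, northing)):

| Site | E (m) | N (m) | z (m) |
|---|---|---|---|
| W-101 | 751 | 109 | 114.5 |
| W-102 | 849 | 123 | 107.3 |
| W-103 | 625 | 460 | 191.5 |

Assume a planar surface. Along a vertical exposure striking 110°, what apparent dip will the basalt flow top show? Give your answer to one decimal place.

8.9°

Let the plane be z = a·E + b·N + c.
W-102−W-101: 98a + 14b = −7.2;  W-103−W-101: −126a + 351b = 77.
Solving gives a = −0.09970, b = 0.18358.
Unit vector along 110° is (sin 110°, cos 110°) = (0.9397, -0.3420).
Slope in that direction = a·(0.9397) + b·(-0.3420) = −0.15647.
Apparent dip = arctan|0.15647| = 8.9° (true dip is 11.8°, so apparent ≤ true as expected).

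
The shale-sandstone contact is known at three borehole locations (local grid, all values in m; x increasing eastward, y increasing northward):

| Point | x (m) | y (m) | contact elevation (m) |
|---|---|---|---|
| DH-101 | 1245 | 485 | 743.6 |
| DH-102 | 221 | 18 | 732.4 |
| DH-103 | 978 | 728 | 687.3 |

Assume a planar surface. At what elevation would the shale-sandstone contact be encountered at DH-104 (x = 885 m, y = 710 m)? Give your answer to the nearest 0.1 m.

682.7 m

Two edge vectors: DH-101→DH-102 = (-1024, -467, -11.2), DH-101→DH-103 = (-267, 243, -56.3).
Normal n = (DH-101→DH-102) × (DH-101→DH-103) = (29013.7, -54660.8, -373521).
So ∂z/∂x = −n_x/n_z = 0.077676 and ∂z/∂y = −n_y/n_z = −0.146339.
Intercept c from DH-101: 743.6 − 96.71 + 70.97 = 717.87.
At (885, 710): z = 68.7 − 103.9 + 717.87 = 682.7 m.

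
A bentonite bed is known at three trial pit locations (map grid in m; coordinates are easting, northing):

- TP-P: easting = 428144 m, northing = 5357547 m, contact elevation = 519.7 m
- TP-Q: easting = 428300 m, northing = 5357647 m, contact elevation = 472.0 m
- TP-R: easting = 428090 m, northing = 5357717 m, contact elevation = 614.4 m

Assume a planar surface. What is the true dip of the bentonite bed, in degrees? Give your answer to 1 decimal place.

Let the plane be z = a·easting + b·northing + c.
TP-Q−TP-P: 156a + 100b = −47.7;  TP-R−TP-P: −54a + 170b = 94.7.
Solving gives a = −0.55072, b = 0.38212.
Gradient magnitude |∇z| = √(a² + b²) = √(0.30329 + 0.14602) = 0.67031.
True dip = arctan(0.67031) = 33.8°, dipping toward SE (azimuth ≈ 125°).

33.8°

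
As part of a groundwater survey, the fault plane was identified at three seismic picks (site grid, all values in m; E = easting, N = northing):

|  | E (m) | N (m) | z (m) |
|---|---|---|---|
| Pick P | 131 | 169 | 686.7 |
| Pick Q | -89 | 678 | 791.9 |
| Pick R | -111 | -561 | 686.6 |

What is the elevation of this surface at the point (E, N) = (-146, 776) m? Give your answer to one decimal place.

816.1 m

Let the plane be z = a·E + b·N + c.
Pick Q−Pick P: −220a + 509b = 105.2;  Pick R−Pick P: −242a − 730b = −0.1.
Solving gives a = −0.27044, b = 0.08979.
Then c = 686.7 − a·131 − b·169 = 706.95.
At (-146, 776): z = 39.5 + 69.7 + 706.95 = 816.1 m.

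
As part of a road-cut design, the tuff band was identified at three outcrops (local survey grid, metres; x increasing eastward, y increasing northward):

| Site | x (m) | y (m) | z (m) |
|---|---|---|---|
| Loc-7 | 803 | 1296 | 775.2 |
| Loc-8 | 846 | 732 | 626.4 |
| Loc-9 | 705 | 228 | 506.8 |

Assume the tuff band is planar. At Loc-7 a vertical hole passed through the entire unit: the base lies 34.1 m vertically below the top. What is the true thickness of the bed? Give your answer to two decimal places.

32.93 m

Let the plane be z = a·x + b·y + c.
Loc-8−Loc-7: 43a − 564b = −148.8;  Loc-9−Loc-7: −98a − 1068b = −268.4.
Solving gives a = −0.07452, b = 0.25815.
|∇z| = √(a²+b²) = 0.26869, so dip δ = arctan(0.26869) = 15.04°.
True thickness = vertical thickness × cos δ = 34.1 × cos 15.04° = 32.93 m.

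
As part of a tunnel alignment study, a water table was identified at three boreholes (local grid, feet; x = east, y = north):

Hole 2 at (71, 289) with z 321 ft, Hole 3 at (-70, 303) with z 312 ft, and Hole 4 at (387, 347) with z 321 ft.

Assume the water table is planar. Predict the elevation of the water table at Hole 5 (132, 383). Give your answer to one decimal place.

302.3 ft

Let the plane be z = a·x + b·y + c.
Hole 3−Hole 2: −141a + 14b = −9;  Hole 4−Hole 2: 316a + 58b = 0.
Solving gives a = 0.04142, b = −0.22568.
Then c = 321 − a·71 − b·289 = 383.28.
At (132, 383): z = 5.5 − 86.4 + 383.28 = 302.3 ft.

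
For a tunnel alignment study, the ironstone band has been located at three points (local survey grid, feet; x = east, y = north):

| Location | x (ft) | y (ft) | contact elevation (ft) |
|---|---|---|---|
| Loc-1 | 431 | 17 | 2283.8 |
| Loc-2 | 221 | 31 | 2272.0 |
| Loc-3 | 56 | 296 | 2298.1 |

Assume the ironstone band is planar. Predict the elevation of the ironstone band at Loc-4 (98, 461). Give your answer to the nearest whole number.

2324 ft

Two edge vectors: Loc-1→Loc-2 = (-210, 14, -11.8), Loc-1→Loc-3 = (-375, 279, 14.3).
Normal n = (Loc-1→Loc-2) × (Loc-1→Loc-3) = (3492.4, 7428, -53340).
So ∂z/∂x = −n_x/n_z = 0.06547 and ∂z/∂y = −n_y/n_z = 0.13926.
Intercept c from Loc-1: 2283.8 − 28.22 − 2.37 = 2253.21.
At (98, 461): z = 6.4 + 64.2 + 2253.21 = 2323.8 ft.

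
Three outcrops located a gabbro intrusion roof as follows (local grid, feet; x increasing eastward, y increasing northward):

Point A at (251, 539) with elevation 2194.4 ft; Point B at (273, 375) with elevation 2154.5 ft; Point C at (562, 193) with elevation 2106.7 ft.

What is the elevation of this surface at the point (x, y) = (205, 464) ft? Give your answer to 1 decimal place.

Let the plane be z = a·x + b·y + c.
Point B−Point A: 22a − 164b = −39.9;  Point C−Point A: 311a − 346b = −87.7.
Solving gives a = −0.01331, b = 0.24151.
Then c = 2194.4 − a·251 − b·539 = 2067.57.
At (205, 464): z = −2.7 + 112.1 + 2067.57 = 2176.9 ft.

2176.9 ft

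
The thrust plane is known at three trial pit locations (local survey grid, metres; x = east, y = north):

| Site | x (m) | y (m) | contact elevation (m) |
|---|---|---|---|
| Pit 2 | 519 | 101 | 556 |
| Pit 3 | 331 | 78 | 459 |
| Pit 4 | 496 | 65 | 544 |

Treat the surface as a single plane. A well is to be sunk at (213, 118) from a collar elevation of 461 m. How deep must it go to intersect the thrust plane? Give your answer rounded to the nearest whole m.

Let the plane be z = a·x + b·y + c.
Pit 3−Pit 2: −188a − 23b = −97;  Pit 4−Pit 2: −23a − 36b = −12.
Solving gives a = 0.51547, b = 0.00401.
Then c = 556 − a·519 − b·101 = 288.07.
At (213, 118): z_contact = 109.8 + 0.5 + 288.07 = 398.3 m.
Depth below ground = 461 − 398.3 = 63 m.

63 m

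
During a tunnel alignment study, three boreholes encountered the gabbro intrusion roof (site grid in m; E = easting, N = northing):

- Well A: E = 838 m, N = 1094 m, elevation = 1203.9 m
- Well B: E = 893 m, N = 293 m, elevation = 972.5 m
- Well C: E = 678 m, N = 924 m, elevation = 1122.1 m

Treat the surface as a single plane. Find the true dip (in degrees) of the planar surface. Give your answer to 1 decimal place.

19.6°

Two edge vectors: Well A→Well B = (55, -801, -231.4), Well A→Well C = (-160, -170, -81.8).
Normal n = (Well A→Well B) × (Well A→Well C) = (26183.8, 41523, -137510).
So ∂z/∂E = −n_x/n_z = 0.19041 and ∂z/∂N = −n_y/n_z = 0.30196.
Gradient magnitude |∇z| = √(a² + b²) = √(0.03626 + 0.09118) = 0.35699.
True dip = arctan(0.35699) = 19.6°, dipping toward SSW (azimuth ≈ 212°).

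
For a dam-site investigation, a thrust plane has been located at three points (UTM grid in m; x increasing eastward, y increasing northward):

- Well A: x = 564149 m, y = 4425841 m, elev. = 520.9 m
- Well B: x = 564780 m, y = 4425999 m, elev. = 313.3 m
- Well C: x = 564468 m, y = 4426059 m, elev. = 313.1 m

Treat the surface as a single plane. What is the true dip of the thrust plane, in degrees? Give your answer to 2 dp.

Let the plane be z = a·x + b·y + c.
Well B−Well A: 631a + 158b = −207.6;  Well C−Well A: 319a + 218b = −207.8.
Solving gives a = −0.14255, b = −0.74461.
Gradient magnitude |∇z| = √(a² + b²) = √(0.02032 + 0.55445) = 0.75813.
True dip = arctan(0.75813) = 37.17°, dipping toward N (azimuth ≈ 011°).

37.17°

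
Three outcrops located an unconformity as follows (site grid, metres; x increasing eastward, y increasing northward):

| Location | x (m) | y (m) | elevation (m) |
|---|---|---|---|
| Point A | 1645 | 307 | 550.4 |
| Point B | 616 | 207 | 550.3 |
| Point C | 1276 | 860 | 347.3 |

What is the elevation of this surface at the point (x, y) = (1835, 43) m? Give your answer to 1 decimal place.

647.8 m

Two edge vectors: Point A→Point B = (-1029, -100, -0.1), Point A→Point C = (-369, 553, -203.1).
Normal n = (Point A→Point B) × (Point A→Point C) = (20365.3, -208953, -605937).
So ∂z/∂x = −n_x/n_z = 0.033610 and ∂z/∂y = −n_y/n_z = −0.344843.
Intercept c from Point A: 550.4 − 55.29 + 105.87 = 600.98.
At (1835, 43): z = 61.7 − 14.8 + 600.98 = 647.8 m.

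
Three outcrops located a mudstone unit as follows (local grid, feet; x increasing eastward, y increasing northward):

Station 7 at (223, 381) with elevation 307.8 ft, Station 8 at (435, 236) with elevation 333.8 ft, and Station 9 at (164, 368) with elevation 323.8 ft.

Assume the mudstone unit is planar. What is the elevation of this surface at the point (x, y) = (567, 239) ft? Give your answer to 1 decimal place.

Two edge vectors: Station 7→Station 8 = (212, -145, 26), Station 7→Station 9 = (-59, -13, 16).
Normal n = (Station 7→Station 8) × (Station 7→Station 9) = (-1982, -4926, -11311).
So ∂z/∂x = −n_x/n_z = −0.17523 and ∂z/∂y = −n_y/n_z = −0.43551.
Intercept c from Station 7: 307.8 + 39.08 + 165.93 = 512.80.
At (567, 239): z = −99.4 − 104.1 + 512.80 = 309.4 ft.

309.4 ft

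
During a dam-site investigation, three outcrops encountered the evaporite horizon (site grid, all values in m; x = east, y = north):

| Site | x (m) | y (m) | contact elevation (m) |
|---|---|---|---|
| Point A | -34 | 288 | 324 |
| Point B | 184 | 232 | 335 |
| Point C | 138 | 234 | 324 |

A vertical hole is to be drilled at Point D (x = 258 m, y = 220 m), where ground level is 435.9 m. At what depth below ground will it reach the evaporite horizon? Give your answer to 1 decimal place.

91.0 m

Two edge vectors: Point A→Point B = (218, -56, 11), Point A→Point C = (172, -54, 0).
Normal n = (Point A→Point B) × (Point A→Point C) = (594, 1892, -2140).
So ∂z/∂x = −n_x/n_z = 0.27757 and ∂z/∂y = −n_y/n_z = 0.88411.
Intercept c from Point A: 324 + 9.44 − 254.62 = 78.81.
At (258, 220): z_contact = 71.61 + 194.50 + 78.81 = 344.93 m.
Depth below ground = 435.9 − 344.93 = 91.0 m.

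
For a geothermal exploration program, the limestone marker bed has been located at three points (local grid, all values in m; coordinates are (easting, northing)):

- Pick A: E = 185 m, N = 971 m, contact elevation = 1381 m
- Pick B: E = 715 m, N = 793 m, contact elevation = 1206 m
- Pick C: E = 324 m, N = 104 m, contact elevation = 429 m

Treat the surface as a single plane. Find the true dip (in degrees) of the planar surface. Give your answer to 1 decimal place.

47.9°

Two edge vectors: Pick A→Pick B = (530, -178, -175), Pick A→Pick C = (139, -867, -952).
Normal n = (Pick A→Pick B) × (Pick A→Pick C) = (17731, 480235, -434768).
So ∂z/∂E = −n_x/n_z = 0.04078 and ∂z/∂N = −n_y/n_z = 1.10458.
Gradient magnitude |∇z| = √(a² + b²) = √(0.00166 + 1.22009) = 1.10533.
True dip = arctan(1.10533) = 47.9°, dipping toward S (azimuth ≈ 182°).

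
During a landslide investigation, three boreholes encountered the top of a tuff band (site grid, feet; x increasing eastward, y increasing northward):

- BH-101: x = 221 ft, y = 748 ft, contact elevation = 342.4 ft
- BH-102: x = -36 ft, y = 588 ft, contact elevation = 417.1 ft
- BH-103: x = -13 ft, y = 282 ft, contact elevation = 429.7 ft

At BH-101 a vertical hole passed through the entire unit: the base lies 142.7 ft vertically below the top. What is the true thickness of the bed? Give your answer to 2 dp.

138.10 ft

Two edge vectors: BH-101→BH-102 = (-257, -160, 74.7), BH-101→BH-103 = (-234, -466, 87.3).
Normal n = (BH-101→BH-102) × (BH-101→BH-103) = (20842.2, 4956.3, 82322).
So ∂z/∂x = −n_x/n_z = −0.25318 and ∂z/∂y = −n_y/n_z = −0.06021.
|∇z| = √(a²+b²) = 0.26024, so dip δ = arctan(0.26024) = 14.59°.
True thickness = vertical thickness × cos δ = 142.7 × cos 14.59° = 138.10 ft.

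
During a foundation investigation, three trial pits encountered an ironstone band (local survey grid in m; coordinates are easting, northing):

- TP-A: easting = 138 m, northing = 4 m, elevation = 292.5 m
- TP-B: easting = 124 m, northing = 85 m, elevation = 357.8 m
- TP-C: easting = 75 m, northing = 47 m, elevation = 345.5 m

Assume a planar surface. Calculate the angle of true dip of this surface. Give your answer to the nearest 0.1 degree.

39.3°

Let the plane be z = a·easting + b·northing + c.
TP-B−TP-A: −14a + 81b = 65.3;  TP-C−TP-A: −63a + 43b = 53.
Solving gives a = −0.32995, b = 0.74914.
Gradient magnitude |∇z| = √(a² + b²) = √(0.10887 + 0.56122) = 0.81859.
True dip = arctan(0.81859) = 39.3°, dipping toward SSE (azimuth ≈ 156°).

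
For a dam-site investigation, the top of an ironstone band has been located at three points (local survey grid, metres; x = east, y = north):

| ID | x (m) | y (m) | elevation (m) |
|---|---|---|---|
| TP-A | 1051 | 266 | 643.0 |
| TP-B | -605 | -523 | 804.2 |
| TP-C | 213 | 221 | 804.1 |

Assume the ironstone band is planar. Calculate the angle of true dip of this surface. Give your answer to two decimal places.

16.88°

Let the plane be z = a·x + b·y + c.
TP-B−TP-A: −1656a − 789b = 161.2;  TP-C−TP-A: −838a − 45b = 161.1.
Solving gives a = −0.20430, b = 0.22448.
Gradient magnitude |∇z| = √(a² + b²) = √(0.04174 + 0.05039) = 0.30353.
True dip = arctan(0.30353) = 16.88°, dipping toward SE (azimuth ≈ 138°).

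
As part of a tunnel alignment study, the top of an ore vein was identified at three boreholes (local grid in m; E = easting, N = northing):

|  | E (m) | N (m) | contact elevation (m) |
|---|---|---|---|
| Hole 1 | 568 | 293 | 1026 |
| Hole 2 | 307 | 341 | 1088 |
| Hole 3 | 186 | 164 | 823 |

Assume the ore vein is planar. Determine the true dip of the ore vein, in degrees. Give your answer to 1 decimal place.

Two edge vectors: Hole 1→Hole 2 = (-261, 48, 62), Hole 1→Hole 3 = (-382, -129, -203).
Normal n = (Hole 1→Hole 2) × (Hole 1→Hole 3) = (-1746, -76667, 52005).
So ∂z/∂E = −n_x/n_z = 0.03357 and ∂z/∂N = −n_y/n_z = 1.47422.
Gradient magnitude |∇z| = √(a² + b²) = √(0.00113 + 2.17334) = 1.47461.
True dip = arctan(1.47461) = 55.9°, dipping toward S (azimuth ≈ 181°).

55.9°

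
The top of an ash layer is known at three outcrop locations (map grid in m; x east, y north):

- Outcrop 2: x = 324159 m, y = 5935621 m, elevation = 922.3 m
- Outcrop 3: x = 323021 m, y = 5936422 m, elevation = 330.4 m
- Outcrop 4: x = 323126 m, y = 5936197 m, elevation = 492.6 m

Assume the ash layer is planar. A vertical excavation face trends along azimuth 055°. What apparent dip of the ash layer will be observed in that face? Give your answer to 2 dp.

Two edge vectors: Outcrop 2→Outcrop 3 = (-1138, 801, -591.9), Outcrop 2→Outcrop 4 = (-1033, 576, -429.7).
Normal n = (Outcrop 2→Outcrop 3) × (Outcrop 2→Outcrop 4) = (-3255.3, 122434.1, 171945).
So ∂z/∂x = −n_x/n_z = 0.01893 and ∂z/∂y = −n_y/n_z = −0.71205.
Unit vector along 055° is (sin 55°, cos 55°) = (0.8192, 0.5736).
Slope in that direction = a·(0.8192) + b·(0.5736) = −0.39291.
Apparent dip = arctan|0.39291| = 21.45° (true dip is 35.5°, so apparent ≤ true as expected).

21.45°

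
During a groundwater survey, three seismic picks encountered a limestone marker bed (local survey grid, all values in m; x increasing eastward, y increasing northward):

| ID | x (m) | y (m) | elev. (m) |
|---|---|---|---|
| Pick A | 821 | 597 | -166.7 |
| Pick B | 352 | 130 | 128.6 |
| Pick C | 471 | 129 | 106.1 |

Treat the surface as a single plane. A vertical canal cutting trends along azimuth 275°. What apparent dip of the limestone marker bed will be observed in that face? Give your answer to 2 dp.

Two edge vectors: Pick A→Pick B = (-469, -467, 295.3), Pick A→Pick C = (-350, -468, 272.8).
Normal n = (Pick A→Pick B) × (Pick A→Pick C) = (10802.8, 24588.2, 56042).
So ∂z/∂x = −n_x/n_z = −0.19276 and ∂z/∂y = −n_y/n_z = −0.43875.
Unit vector along 275° is (sin 275°, cos 275°) = (-0.9962, 0.0872).
Slope in that direction = a·(-0.9962) + b·(0.0872) = 0.15379.
Apparent dip = arctan|0.15379| = 8.74° (true dip is 25.6°, so apparent ≤ true as expected).

8.74°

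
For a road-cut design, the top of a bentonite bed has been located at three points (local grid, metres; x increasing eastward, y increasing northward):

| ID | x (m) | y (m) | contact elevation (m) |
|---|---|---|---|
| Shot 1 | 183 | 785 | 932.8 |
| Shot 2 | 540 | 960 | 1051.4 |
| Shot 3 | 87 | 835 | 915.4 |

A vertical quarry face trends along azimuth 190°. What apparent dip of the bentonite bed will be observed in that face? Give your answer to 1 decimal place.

Let the plane be z = a·x + b·y + c.
Shot 2−Shot 1: 357a + 175b = 118.6;  Shot 3−Shot 1: −96a + 50b = −17.4.
Solving gives a = 0.25902, b = 0.14932.
Unit vector along 190° is (sin 190°, cos 190°) = (-0.1736, -0.9848).
Slope in that direction = a·(-0.1736) + b·(-0.9848) = −0.19203.
Apparent dip = arctan|0.19203| = 10.9° (true dip is 16.6°, so apparent ≤ true as expected).

10.9°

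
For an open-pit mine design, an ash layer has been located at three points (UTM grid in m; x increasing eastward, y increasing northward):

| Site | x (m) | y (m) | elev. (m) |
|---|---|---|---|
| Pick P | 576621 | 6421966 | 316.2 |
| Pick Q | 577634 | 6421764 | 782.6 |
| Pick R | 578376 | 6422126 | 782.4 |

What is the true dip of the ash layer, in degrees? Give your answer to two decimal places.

Two edge vectors: Pick P→Pick Q = (1013, -202, 466.4), Pick P→Pick R = (1755, 160, 466.2).
Normal n = (Pick P→Pick Q) × (Pick P→Pick R) = (-168796.4, 346271.4, 516590).
So ∂z/∂x = −n_x/n_z = 0.32675 and ∂z/∂y = −n_y/n_z = −0.67030.
Gradient magnitude |∇z| = √(a² + b²) = √(0.10677 + 0.44931) = 0.74570.
True dip = arctan(0.74570) = 36.71°, dipping toward NNW (azimuth ≈ 334°).

36.71°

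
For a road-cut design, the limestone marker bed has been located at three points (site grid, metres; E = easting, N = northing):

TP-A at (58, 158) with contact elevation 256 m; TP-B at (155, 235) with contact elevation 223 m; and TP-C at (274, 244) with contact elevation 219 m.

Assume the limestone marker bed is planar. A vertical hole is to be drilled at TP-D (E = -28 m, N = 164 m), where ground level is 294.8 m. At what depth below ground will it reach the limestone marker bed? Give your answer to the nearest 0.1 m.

Two edge vectors: TP-A→TP-B = (97, 77, -33), TP-A→TP-C = (216, 86, -37).
Normal n = (TP-A→TP-B) × (TP-A→TP-C) = (-11, -3539, -8290).
So ∂z/∂E = −n_x/n_z = −0.00133 and ∂z/∂N = −n_y/n_z = −0.42690.
Intercept c from TP-A: 256 + 0.08 + 67.45 = 323.53.
At (-28, 164): z_contact = 0.04 − 70.01 + 323.53 = 253.55 m.
Depth below ground = 294.8 − 253.55 = 41.2 m.

41.2 m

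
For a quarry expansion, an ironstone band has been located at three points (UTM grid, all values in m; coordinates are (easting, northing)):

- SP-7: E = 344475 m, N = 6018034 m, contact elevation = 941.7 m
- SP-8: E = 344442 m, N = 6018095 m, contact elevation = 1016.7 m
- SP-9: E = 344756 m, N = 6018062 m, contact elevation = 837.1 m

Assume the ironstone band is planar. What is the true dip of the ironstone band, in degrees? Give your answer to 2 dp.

47.27°

Let the plane be z = a·E + b·N + c.
SP-8−SP-7: −33a + 61b = 75;  SP-9−SP-7: 281a + 28b = −104.6.
Solving gives a = −0.46945, b = 0.97554.
Gradient magnitude |∇z| = √(a² + b²) = √(0.22038 + 0.95169) = 1.08262.
True dip = arctan(1.08262) = 47.27°, dipping toward SSE (azimuth ≈ 154°).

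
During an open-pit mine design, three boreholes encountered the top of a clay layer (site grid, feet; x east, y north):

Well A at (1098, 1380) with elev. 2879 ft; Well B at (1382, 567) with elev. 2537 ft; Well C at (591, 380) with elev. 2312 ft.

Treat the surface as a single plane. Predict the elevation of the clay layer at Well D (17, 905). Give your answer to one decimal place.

2466.1 ft

Let the plane be z = a·x + b·y + c.
Well B−Well A: 284a − 813b = −342;  Well C−Well A: −507a − 1000b = −567.
Solving gives a = 0.170888, b = 0.480360.
Then c = 2879 − a·1098 − b·1380 = 2028.47.
At (17, 905): z = 2.9 + 434.7 + 2028.47 = 2466.1 ft.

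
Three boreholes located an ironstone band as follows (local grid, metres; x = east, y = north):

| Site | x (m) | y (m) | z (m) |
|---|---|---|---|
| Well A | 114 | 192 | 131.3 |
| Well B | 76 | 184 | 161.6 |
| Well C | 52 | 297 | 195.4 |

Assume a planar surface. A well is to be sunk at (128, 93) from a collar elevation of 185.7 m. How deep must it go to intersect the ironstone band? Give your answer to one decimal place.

Let the plane be z = a·x + b·y + c.
Well B−Well A: −38a − 8b = 30.3;  Well C−Well A: −62a + 105b = 64.1.
Solving gives a = −0.82352, b = 0.12421.
Then c = 131.3 − a·114 − b·192 = 201.33.
At (128, 93): z_contact = −105.41 + 11.55 + 201.33 = 107.47 m.
Depth below ground = 185.7 − 107.47 = 78.2 m.

78.2 m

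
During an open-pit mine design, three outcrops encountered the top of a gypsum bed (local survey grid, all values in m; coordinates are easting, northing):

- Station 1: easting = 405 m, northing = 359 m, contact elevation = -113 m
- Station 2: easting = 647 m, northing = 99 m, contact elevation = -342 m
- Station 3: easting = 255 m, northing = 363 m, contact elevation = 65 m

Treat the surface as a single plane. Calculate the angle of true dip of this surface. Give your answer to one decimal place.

50.5°

Let the plane be z = a·easting + b·northing + c.
Station 2−Station 1: 242a − 260b = −229;  Station 3−Station 1: −150a + 4b = 178.
Solving gives a = −1.19279, b = −0.22944.
Gradient magnitude |∇z| = √(a² + b²) = √(1.42274 + 0.05264) = 1.21465.
True dip = arctan(1.21465) = 50.5°, dipping toward E (azimuth ≈ 079°).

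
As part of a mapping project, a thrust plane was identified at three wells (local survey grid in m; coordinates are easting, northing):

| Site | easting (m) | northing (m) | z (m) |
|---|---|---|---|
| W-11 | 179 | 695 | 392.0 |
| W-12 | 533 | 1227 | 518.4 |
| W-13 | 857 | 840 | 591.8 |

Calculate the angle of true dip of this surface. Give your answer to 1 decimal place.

16.1°

Let the plane be z = a·easting + b·northing + c.
W-12−W-11: 354a + 532b = 126.4;  W-13−W-11: 678a + 145b = 199.8.
Solving gives a = 0.28434, b = 0.04839.
Gradient magnitude |∇z| = √(a² + b²) = √(0.08085 + 0.00234) = 0.28843.
True dip = arctan(0.28843) = 16.1°, dipping toward W (azimuth ≈ 260°).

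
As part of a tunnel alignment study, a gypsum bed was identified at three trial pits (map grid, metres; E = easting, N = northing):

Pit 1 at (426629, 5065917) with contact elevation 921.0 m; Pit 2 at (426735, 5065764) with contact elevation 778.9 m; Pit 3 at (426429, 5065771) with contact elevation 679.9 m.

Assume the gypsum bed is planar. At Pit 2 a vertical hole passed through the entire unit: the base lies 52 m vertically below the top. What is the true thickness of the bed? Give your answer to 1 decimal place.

Two edge vectors: Pit 1→Pit 2 = (106, -153, -142.1), Pit 1→Pit 3 = (-200, -146, -241.1).
Normal n = (Pit 1→Pit 2) × (Pit 1→Pit 3) = (16141.7, 53976.6, -46076).
So ∂z/∂E = −n_x/n_z = 0.35033 and ∂z/∂N = −n_y/n_z = 1.17147.
|∇z| = √(a²+b²) = 1.22273, so dip δ = arctan(1.22273) = 50.72°.
True thickness = vertical thickness × cos δ = 52 × cos 50.72° = 32.9 m.

32.9 m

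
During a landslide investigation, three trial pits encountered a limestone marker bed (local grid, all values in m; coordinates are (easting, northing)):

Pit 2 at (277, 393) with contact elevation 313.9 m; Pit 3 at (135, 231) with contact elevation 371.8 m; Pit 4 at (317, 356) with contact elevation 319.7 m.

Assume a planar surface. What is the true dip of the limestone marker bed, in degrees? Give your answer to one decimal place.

16.0°

Two edge vectors: Pit 2→Pit 3 = (-142, -162, 57.9), Pit 2→Pit 4 = (40, -37, 5.8).
Normal n = (Pit 2→Pit 3) × (Pit 2→Pit 4) = (1202.7, 3139.6, 11734).
So ∂z/∂E = −n_x/n_z = −0.10250 and ∂z/∂N = −n_y/n_z = −0.26756.
Gradient magnitude |∇z| = √(a² + b²) = √(0.01051 + 0.07159) = 0.28652.
True dip = arctan(0.28652) = 16.0°, dipping toward NNE (azimuth ≈ 021°).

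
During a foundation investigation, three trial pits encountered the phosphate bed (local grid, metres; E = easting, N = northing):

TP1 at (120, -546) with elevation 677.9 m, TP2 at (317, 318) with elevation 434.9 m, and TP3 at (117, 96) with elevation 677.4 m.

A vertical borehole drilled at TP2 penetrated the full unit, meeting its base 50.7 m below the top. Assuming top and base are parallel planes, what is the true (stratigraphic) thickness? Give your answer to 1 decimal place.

Two edge vectors: TP1→TP2 = (197, 864, -243), TP1→TP3 = (-3, 642, -0.5).
Normal n = (TP1→TP2) × (TP1→TP3) = (155574, 827.5, 129066).
So ∂z/∂E = −n_x/n_z = −1.20538 and ∂z/∂N = −n_y/n_z = −0.00641.
|∇z| = √(a²+b²) = 1.20540, so dip δ = arctan(1.20540) = 50.32°.
True thickness = vertical thickness × cos δ = 50.7 × cos 50.32° = 32.4 m.

32.4 m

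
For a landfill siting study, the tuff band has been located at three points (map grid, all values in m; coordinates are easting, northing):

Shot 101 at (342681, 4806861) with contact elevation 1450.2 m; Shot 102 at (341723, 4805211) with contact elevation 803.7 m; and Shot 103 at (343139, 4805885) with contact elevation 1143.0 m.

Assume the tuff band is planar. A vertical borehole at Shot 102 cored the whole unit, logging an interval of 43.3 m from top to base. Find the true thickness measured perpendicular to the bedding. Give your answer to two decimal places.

Let the plane be z = a·easting + b·northing + c.
Shot 102−Shot 101: −958a − 1650b = −646.5;  Shot 103−Shot 101: 458a − 976b = −307.2.
Solving gives a = 0.07340, b = 0.34920.
|∇z| = √(a²+b²) = 0.35683, so dip δ = arctan(0.35683) = 19.64°.
True thickness = vertical thickness × cos δ = 43.3 × cos 19.64° = 40.78 m.

40.78 m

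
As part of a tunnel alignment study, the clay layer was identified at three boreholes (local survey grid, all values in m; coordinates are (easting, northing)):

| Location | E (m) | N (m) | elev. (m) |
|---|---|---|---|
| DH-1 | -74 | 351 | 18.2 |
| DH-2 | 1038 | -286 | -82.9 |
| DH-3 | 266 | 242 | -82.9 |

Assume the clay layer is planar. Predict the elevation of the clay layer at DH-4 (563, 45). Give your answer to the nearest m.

-88 m

Two edge vectors: DH-1→DH-2 = (1112, -637, -101.1), DH-1→DH-3 = (340, -109, -101.1).
Normal n = (DH-1→DH-2) × (DH-1→DH-3) = (53380.8, 78049.2, 95372).
So ∂z/∂E = −n_x/n_z = −0.55971 and ∂z/∂N = −n_y/n_z = −0.81837.
Intercept c from DH-1: 18.2 − 41.42 + 287.25 = 264.03.
At (563, 45): z = −315.1 − 36.8 + 264.03 = -87.9 m.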